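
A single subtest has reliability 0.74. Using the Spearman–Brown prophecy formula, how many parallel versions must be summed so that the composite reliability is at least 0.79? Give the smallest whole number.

k ≥ ρ*(1−ρ₁)/(ρ₁(1−ρ*)) = 0.79·0.26 / (0.74·0.21) = 1.322.
Smallest integer k = 2.

2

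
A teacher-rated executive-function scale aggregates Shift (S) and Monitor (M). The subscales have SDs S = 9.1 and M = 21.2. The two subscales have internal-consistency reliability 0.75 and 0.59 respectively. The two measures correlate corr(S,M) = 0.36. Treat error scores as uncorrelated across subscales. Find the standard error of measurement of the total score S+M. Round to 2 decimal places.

Var(total) = 532.25 + 138.902 = 671.152.
True-score variance = 327.277 + 138.902 = 466.179, so reliability = 0.6946.
Error variance = 671.152 − 466.179 = 204.973; SEM = √204.973 = 14.32.

14.32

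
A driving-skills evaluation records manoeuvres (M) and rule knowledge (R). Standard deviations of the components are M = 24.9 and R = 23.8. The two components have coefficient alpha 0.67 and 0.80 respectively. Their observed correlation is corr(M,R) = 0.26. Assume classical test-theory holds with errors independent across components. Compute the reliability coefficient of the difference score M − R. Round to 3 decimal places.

0.638

Var(M−R) = 24.9² + 23.8² − 2·24.9·23.8·0.26 = 1186.45 − 308.162 = 878.288.
With uncorrelated errors the cross-covariances are all true-score covariance, so they carry over unchanged; only the diagonal terms shrink to ρᵢσᵢ².
True-score variance = [24.9²·0.67 + 23.8²·0.80] − 308.162 = 868.559 − 308.162 = 560.396.
Reliability = 560.396 / 878.288 = 0.638.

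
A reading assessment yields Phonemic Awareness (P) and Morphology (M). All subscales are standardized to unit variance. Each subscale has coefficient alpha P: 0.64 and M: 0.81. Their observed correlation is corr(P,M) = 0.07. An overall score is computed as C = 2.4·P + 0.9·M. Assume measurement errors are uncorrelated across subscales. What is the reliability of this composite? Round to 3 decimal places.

Var(C) = 2.4² + 0.9² + 2·[2.16·0.07] = 6.57 + 0.3024 = 6.8724.
Under uncorrelated errors the observed covariances equal the true-score covariances, so only the own-variance terms attenuate.
True-score variance = [2.4²·0.64 + 0.9²·0.81] + 0.3024 = 4.3425 + 0.3024 = 4.6449.
Reliability = 4.6449 / 6.8724 = 0.676.

0.676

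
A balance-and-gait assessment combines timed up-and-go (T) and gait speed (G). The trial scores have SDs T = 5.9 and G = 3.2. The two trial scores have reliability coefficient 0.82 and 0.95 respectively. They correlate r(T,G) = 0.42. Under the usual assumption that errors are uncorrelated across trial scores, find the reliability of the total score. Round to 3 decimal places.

0.889

Var(T+G) = 5.9² + 3.2² + 2·[5.9·3.2·0.42] = 45.05 + 15.8592 = 60.9092.
With uncorrelated errors the cross-covariances are all true-score covariance, so they carry over unchanged; only the diagonal terms shrink to ρᵢσᵢ².
True-score variance = [5.9²·0.82 + 3.2²·0.95] + 15.8592 = 38.2722 + 15.8592 = 54.1314.
Reliability = 54.1314 / 60.9092 = 0.889.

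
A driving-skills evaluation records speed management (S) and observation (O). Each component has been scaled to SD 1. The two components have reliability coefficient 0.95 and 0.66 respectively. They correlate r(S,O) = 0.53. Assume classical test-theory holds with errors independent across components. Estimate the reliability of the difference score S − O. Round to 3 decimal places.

Var(S−O) = 1 + 1 − 2·0.53 = 2 − 1.06 = 0.94.
With uncorrelated errors the cross-covariances are all true-score covariance, so they carry over unchanged; only the diagonal terms shrink to ρᵢσᵢ².
True-score variance = [0.95 + 0.66] − 1.06 = 1.61 − 1.06 = 0.55.
Reliability = 0.55 / 0.94 = 0.585.

0.585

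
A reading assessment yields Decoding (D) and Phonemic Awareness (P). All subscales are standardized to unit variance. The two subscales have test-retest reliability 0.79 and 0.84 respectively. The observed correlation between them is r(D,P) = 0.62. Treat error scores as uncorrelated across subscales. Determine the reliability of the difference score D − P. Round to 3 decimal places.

Var(D−P) = 1 + 1 − 2·0.62 = 2 − 1.24 = 0.76.
Under uncorrelated errors the observed covariances equal the true-score covariances, so only the own-variance terms attenuate.
True-score variance = [0.79 + 0.84] − 1.24 = 1.63 − 1.24 = 0.39.
Reliability = 0.39 / 0.76 = 0.513.

0.513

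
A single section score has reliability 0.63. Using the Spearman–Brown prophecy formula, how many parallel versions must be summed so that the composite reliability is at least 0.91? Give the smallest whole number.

k ≥ ρ*(1−ρ₁)/(ρ₁(1−ρ*)) = 0.91·0.37 / (0.63·0.09) = 5.938.
Smallest integer k = 6.

6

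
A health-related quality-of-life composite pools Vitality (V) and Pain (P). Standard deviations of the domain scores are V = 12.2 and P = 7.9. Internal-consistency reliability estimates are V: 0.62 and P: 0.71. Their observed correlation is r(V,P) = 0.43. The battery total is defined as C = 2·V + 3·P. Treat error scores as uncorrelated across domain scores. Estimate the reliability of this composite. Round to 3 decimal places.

0.765

Var(C) = 2²·12.2² + 3²·7.9² + 2·[6·12.2·7.9·0.43] = 1157.05 + 497.321 = 1654.37.
With uncorrelated errors the cross-covariances are all true-score covariance, so they carry over unchanged; only the diagonal terms shrink to ρᵢσᵢ².
True-score variance = [2²·12.2²·0.62 + 3²·7.9²·0.71] + 497.321 = 767.923 + 497.321 = 1265.24.
Reliability = 1265.24 / 1654.37 = 0.765.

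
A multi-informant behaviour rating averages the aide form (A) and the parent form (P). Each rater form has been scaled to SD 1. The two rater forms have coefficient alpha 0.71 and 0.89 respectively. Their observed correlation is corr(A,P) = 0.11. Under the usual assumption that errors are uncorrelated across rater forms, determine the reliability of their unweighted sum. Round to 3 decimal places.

Var(A+P) = 2 + 2·[0.11] = 2 + 0.22 = 2.22.
Because errors are independent across components, Cov(Tᵢ,Tⱼ) = Cov(Xᵢ,Xⱼ); the off-diagonal part of the true-score variance is the same as above.
True-score variance = [0.71 + 0.89] + 0.22 = 1.6 + 0.22 = 1.82.
Reliability = 1.82 / 2.22 = 0.820.

0.820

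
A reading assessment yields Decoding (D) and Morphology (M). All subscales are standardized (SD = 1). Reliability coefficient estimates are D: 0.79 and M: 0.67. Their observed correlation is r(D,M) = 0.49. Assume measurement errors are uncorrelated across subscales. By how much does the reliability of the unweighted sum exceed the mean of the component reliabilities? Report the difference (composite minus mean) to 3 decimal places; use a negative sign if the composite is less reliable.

0.089

Var(sum) = 2 + 0.98 = 2.98; true-score variance = 1.46 + 0.98 = 2.44; composite reliability = 0.8188.
Mean component reliability = 0.7300.
Difference = 0.8188 − 0.7300 = 0.089.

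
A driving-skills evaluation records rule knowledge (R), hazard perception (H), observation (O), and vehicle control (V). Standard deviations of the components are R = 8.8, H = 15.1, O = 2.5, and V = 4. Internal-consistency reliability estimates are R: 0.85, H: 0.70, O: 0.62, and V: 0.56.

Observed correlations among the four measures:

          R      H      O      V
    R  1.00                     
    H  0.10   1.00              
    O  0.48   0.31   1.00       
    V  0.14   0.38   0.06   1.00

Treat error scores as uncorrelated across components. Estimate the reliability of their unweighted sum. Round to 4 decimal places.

Var(R+H+O+V) = 8.8² + 15.1² + 2.5² + 4² + 2·[8.8·15.1·0.10 + 8.8·2.5·0.48 + 8.8·4·0.14 + 15.1·2.5·0.31 + 15.1·4·0.38 + 2.5·4·0.06] = 327.7 + 128.061 = 455.761.
Because errors are independent across components, Cov(Tᵢ,Tⱼ) = Cov(Xᵢ,Xⱼ); the off-diagonal part of the true-score variance is the same as above.
True-score variance = [8.8²·0.85 + 15.1²·0.70 + 2.5²·0.62 + 4²·0.56] + 128.061 = 238.266 + 128.061 = 366.327.
Reliability = 366.327 / 455.761 = 0.8038.

0.8038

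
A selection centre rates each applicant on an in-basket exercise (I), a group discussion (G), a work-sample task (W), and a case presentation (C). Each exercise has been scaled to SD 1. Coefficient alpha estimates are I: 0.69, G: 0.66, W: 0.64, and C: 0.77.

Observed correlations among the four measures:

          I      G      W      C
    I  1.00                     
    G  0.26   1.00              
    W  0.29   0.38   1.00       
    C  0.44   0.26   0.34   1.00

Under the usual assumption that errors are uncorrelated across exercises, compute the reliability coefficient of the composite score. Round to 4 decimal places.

Var(I+G+W+C) = 4 + 2·[0.26 + 0.29 + 0.44 + 0.38 + 0.26 + 0.34] = 4 + 3.94 = 7.94.
Because errors are independent across components, Cov(Tᵢ,Tⱼ) = Cov(Xᵢ,Xⱼ); the off-diagonal part of the true-score variance is the same as above.
True-score variance = [0.69 + 0.66 + 0.64 + 0.77] + 3.94 = 2.76 + 3.94 = 6.7.
Reliability = 6.7 / 7.94 = 0.8438.

0.8438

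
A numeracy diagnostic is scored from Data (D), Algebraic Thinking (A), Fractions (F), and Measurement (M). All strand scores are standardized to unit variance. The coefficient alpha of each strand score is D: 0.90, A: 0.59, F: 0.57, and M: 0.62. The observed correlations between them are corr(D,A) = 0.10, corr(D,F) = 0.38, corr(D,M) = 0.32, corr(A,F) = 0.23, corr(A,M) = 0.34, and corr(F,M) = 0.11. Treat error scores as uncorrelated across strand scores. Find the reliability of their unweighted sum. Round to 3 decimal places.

Var(D+A+F+M) = 4 + 2·[0.10 + 0.38 + 0.32 + 0.23 + 0.34 + 0.11] = 4 + 2.96 = 6.96.
Because errors are independent across components, Cov(Tᵢ,Tⱼ) = Cov(Xᵢ,Xⱼ); the off-diagonal part of the true-score variance is the same as above.
True-score variance = [0.90 + 0.59 + 0.57 + 0.62] + 2.96 = 2.68 + 2.96 = 5.64.
Reliability = 5.64 / 6.96 = 0.810.

0.810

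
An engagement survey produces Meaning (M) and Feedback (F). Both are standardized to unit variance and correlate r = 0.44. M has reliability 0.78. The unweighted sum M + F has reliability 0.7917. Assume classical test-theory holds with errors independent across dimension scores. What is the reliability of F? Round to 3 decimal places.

Var(M+F) = 2 + 2·0.44 = 2.880.
True-score variance = ρ_M + ρ_F + 2·0.44, so 0.7917 = (0.78 + ρ_F + 0.88) / 2.880.
ρ_F = 0.7917·2.880 − 0.78 − 0.88 = 0.620.

0.620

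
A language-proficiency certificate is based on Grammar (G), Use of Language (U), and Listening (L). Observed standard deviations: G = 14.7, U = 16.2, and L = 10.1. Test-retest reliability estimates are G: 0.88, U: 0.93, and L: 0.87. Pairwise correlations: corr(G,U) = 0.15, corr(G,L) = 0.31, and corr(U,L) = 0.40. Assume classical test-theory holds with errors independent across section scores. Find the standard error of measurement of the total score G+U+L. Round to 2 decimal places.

7.59

Var(total) = 580.54 + 294.389 = 874.929.
True-score variance = 522.977 + 294.389 = 817.366, so reliability = 0.9342.
Error variance = 874.929 − 817.366 = 57.5629; SEM = √57.5629 = 7.59.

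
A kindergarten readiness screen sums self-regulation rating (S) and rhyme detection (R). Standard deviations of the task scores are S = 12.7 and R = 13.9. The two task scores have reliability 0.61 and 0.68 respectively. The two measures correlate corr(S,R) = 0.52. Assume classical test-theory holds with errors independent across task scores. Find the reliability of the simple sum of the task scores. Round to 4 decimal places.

Var(S+R) = 12.7² + 13.9² + 2·[12.7·13.9·0.52] = 354.5 + 183.591 = 538.091.
With uncorrelated errors the cross-covariances are all true-score covariance, so they carry over unchanged; only the diagonal terms shrink to ρᵢσᵢ².
True-score variance = [12.7²·0.61 + 13.9²·0.68] + 183.591 = 229.77 + 183.591 = 413.361.
Reliability = 413.361 / 538.091 = 0.7682.

0.7682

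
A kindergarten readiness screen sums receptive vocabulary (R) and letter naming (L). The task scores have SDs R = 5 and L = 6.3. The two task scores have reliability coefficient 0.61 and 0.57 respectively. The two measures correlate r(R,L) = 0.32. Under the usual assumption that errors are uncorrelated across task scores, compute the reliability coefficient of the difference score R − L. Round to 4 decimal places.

0.3978

Var(R−L) = 5² + 6.3² − 2·5·6.3·0.32 = 64.69 − 20.16 = 44.53.
Because errors are independent across components, Cov(Tᵢ,Tⱼ) = Cov(Xᵢ,Xⱼ); the off-diagonal part of the true-score variance is the same as above.
True-score variance = [5²·0.61 + 6.3²·0.57] − 20.16 = 37.8733 − 20.16 = 17.7133.
Reliability = 17.7133 / 44.53 = 0.3978.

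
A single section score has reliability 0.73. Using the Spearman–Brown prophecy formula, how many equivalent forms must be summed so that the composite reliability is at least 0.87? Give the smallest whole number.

3

k ≥ ρ*(1−ρ₁)/(ρ₁(1−ρ*)) = 0.87·0.27 / (0.73·0.13) = 2.475.
Smallest integer k = 3.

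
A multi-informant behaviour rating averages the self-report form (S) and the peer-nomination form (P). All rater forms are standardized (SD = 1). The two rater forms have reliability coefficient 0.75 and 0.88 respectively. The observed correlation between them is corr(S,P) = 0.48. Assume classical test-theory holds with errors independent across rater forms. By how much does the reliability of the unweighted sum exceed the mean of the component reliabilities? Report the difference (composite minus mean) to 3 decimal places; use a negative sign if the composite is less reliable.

Var(sum) = 2 + 0.96 = 2.96; true-score variance = 1.63 + 0.96 = 2.59; composite reliability = 0.8750.
Mean component reliability = 0.8150.
Difference = 0.8750 − 0.8150 = 0.060.

0.060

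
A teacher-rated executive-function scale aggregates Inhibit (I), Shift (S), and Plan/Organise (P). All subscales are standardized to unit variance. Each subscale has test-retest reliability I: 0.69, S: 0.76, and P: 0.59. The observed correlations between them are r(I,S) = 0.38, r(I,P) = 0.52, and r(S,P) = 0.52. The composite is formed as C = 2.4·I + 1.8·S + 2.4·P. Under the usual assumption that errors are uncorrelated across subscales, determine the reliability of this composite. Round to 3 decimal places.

0.827

Var(C) = 2.4² + 1.8² + 2.4² + 2·[4.32·0.38 + 5.76·0.52 + 4.32·0.52] = 14.76 + 13.7664 = 28.5264.
Under uncorrelated errors the observed covariances equal the true-score covariances, so only the own-variance terms attenuate.
True-score variance = [2.4²·0.69 + 1.8²·0.76 + 2.4²·0.59] + 13.7664 = 9.8352 + 13.7664 = 23.6016.
Reliability = 23.6016 / 28.5264 = 0.827.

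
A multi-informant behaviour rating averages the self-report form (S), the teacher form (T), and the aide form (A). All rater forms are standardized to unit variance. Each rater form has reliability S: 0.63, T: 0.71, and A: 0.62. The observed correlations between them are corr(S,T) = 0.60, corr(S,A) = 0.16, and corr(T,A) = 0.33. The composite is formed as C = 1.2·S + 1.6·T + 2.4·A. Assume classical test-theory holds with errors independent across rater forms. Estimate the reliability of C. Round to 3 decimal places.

0.777

Var(C) = 1.2² + 1.6² + 2.4² + 2·[1.92·0.60 + 2.88·0.16 + 3.84·0.33] = 9.76 + 5.76 = 15.52.
With uncorrelated errors the cross-covariances are all true-score covariance, so they carry over unchanged; only the diagonal terms shrink to ρᵢσᵢ².
True-score variance = [1.2²·0.63 + 1.6²·0.71 + 2.4²·0.62] + 5.76 = 6.296 + 5.76 = 12.056.
Reliability = 12.056 / 15.52 = 0.777.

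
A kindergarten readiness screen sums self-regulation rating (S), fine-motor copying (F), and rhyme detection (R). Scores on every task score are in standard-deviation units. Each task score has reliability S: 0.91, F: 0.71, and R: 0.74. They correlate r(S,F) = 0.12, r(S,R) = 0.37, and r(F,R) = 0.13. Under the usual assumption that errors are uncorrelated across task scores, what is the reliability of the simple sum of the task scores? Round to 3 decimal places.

0.849

Var(S+F+R) = 3 + 2·[0.12 + 0.37 + 0.13] = 3 + 1.24 = 4.24.
Under uncorrelated errors the observed covariances equal the true-score covariances, so only the own-variance terms attenuate.
True-score variance = [0.91 + 0.71 + 0.74] + 1.24 = 2.36 + 1.24 = 3.6.
Reliability = 3.6 / 4.24 = 0.849.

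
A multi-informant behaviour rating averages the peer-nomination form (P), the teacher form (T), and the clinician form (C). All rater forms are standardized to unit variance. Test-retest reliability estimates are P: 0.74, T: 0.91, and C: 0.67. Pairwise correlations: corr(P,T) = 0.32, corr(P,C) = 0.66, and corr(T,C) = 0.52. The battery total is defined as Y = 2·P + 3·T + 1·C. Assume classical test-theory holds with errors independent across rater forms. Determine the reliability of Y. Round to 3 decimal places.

0.908

Var(Y) = 2² + 3² + 1 + 2·[6·0.32 + 2·0.66 + 3·0.52] = 14 + 9.6 = 23.6.
Because errors are independent across components, Cov(Tᵢ,Tⱼ) = Cov(Xᵢ,Xⱼ); the off-diagonal part of the true-score variance is the same as above.
True-score variance = [2²·0.74 + 3²·0.91 + 0.67] + 9.6 = 11.82 + 9.6 = 21.42.
Reliability = 21.42 / 23.6 = 0.908.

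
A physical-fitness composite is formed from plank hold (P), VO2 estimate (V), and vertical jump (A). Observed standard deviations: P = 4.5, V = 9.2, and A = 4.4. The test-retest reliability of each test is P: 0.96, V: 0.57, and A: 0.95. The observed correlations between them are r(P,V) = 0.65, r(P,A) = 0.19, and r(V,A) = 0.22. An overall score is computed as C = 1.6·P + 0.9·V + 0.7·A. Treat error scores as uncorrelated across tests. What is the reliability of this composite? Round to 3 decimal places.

0.859

Var(C) = 1.6²·4.5² + 0.9²·9.2² + 0.7²·4.4² + 2·[1.44·4.5·9.2·0.65 + 1.12·4.5·4.4·0.19 + 0.63·9.2·4.4·0.22] = 129.885 + 97.1487 = 227.034.
Under uncorrelated errors the observed covariances equal the true-score covariances, so only the own-variance terms attenuate.
True-score variance = [1.6²·4.5²·0.96 + 0.9²·9.2²·0.57 + 0.7²·4.4²·0.95] + 97.1487 = 97.8568 + 97.1487 = 195.006.
Reliability = 195.006 / 227.034 = 0.859.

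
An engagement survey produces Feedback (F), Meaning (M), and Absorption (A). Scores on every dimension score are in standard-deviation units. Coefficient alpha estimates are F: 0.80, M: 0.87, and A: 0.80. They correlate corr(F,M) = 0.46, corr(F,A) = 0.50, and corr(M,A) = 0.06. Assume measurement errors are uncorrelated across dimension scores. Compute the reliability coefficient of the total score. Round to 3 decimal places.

Var(F+M+A) = 3 + 2·[0.46 + 0.50 + 0.06] = 3 + 2.04 = 5.04.
With uncorrelated errors the cross-covariances are all true-score covariance, so they carry over unchanged; only the diagonal terms shrink to ρᵢσᵢ².
True-score variance = [0.80 + 0.87 + 0.80] + 2.04 = 2.47 + 2.04 = 4.51.
Reliability = 4.51 / 5.04 = 0.895.

0.895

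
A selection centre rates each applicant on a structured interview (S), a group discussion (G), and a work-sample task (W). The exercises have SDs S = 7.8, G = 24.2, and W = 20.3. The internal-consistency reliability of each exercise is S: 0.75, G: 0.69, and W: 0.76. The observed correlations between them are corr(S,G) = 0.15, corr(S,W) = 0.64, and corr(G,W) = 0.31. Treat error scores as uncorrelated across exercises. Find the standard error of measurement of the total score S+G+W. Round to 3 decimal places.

17.195

Var(total) = 1058.57 + 563.884 = 1622.45.
True-score variance = 762.91 + 563.884 = 1326.79, so reliability = 0.8178.
Error variance = 1622.45 − 1326.79 = 295.66; SEM = √295.66 = 17.195.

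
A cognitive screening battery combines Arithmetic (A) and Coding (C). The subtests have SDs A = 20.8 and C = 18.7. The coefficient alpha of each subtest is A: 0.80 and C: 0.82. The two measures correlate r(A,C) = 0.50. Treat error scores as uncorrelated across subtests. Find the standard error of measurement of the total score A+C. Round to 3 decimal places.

12.226

Var(total) = 782.33 + 388.96 = 1171.29.
True-score variance = 632.858 + 388.96 = 1021.82, so reliability = 0.8724.
Error variance = 1171.29 − 1021.82 = 149.472; SEM = √149.472 = 12.226.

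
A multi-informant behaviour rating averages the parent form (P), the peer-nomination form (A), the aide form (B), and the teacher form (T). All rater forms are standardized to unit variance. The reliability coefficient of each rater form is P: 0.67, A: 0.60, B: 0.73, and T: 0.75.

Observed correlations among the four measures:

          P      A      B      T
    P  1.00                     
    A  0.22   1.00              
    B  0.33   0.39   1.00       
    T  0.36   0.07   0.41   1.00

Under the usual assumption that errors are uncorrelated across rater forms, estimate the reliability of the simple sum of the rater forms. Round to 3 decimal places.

0.835

Var(P+A+B+T) = 4 + 2·[0.22 + 0.33 + 0.36 + 0.39 + 0.07 + 0.41] = 4 + 3.56 = 7.56.
With uncorrelated errors the cross-covariances are all true-score covariance, so they carry over unchanged; only the diagonal terms shrink to ρᵢσᵢ².
True-score variance = [0.67 + 0.60 + 0.73 + 0.75] + 3.56 = 2.75 + 3.56 = 6.31.
Reliability = 6.31 / 7.56 = 0.835.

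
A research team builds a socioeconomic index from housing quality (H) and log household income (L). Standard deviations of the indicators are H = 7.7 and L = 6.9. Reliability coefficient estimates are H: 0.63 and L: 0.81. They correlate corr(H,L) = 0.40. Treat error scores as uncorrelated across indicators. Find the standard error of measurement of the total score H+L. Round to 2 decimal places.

Var(total) = 106.9 + 42.504 = 149.404.
True-score variance = 75.9168 + 42.504 = 118.421, so reliability = 0.7926.
Error variance = 149.404 − 118.421 = 30.9832; SEM = √30.9832 = 5.57.

5.57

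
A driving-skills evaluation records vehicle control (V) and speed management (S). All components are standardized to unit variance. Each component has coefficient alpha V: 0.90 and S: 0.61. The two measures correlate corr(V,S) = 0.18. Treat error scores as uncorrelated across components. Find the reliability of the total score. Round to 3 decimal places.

Var(V+S) = 2 + 2·[0.18] = 2 + 0.36 = 2.36.
Under uncorrelated errors the observed covariances equal the true-score covariances, so only the own-variance terms attenuate.
True-score variance = [0.90 + 0.61] + 0.36 = 1.51 + 0.36 = 1.87.
Reliability = 1.87 / 2.36 = 0.792.

0.792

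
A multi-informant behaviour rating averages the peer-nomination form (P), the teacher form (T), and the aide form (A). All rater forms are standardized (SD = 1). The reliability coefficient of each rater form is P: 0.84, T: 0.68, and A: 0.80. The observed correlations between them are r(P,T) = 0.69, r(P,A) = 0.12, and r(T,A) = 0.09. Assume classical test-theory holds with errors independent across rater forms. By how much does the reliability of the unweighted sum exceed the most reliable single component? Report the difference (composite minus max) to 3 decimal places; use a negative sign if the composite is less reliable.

0.018

Var(sum) = 3 + 1.8 = 4.8; true-score variance = 2.32 + 1.8 = 4.12; composite reliability = 0.8583.
Max component reliability = 0.8400.
Difference = 0.8583 − 0.8400 = 0.018.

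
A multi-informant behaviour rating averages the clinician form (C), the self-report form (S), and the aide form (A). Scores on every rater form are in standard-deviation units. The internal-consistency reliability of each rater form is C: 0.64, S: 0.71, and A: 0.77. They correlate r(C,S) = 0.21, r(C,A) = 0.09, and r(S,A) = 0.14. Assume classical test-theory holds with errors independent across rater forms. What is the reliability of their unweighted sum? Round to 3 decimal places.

0.773

Var(C+S+A) = 3 + 2·[0.21 + 0.09 + 0.14] = 3 + 0.88 = 3.88.
Because errors are independent across components, Cov(Tᵢ,Tⱼ) = Cov(Xᵢ,Xⱼ); the off-diagonal part of the true-score variance is the same as above.
True-score variance = [0.64 + 0.71 + 0.77] + 0.88 = 2.12 + 0.88 = 3.
Reliability = 3 / 3.88 = 0.773.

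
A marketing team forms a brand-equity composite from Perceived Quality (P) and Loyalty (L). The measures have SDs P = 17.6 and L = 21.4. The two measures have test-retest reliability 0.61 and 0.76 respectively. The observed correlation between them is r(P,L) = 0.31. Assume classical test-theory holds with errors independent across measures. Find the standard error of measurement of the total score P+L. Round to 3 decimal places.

15.189

Var(total) = 767.72 + 233.517 = 1001.24.
True-score variance = 537.003 + 233.517 = 770.52, so reliability = 0.7696.
Error variance = 1001.24 − 770.52 = 230.717; SEM = √230.717 = 15.189.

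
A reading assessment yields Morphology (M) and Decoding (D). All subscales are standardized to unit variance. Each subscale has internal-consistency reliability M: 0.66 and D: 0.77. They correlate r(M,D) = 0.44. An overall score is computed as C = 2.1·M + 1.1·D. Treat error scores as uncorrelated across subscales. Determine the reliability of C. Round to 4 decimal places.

Var(C) = 2.1² + 1.1² + 2·[2.31·0.44] = 5.62 + 2.0328 = 7.6528.
Because errors are independent across components, Cov(Tᵢ,Tⱼ) = Cov(Xᵢ,Xⱼ); the off-diagonal part of the true-score variance is the same as above.
True-score variance = [2.1²·0.66 + 1.1²·0.77] + 2.0328 = 3.8423 + 2.0328 = 5.8751.
Reliability = 5.8751 / 7.6528 = 0.7677.

0.7677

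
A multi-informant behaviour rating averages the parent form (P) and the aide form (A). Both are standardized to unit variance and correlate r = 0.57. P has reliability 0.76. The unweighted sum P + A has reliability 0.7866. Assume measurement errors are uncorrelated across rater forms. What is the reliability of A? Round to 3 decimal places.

Var(P+A) = 2 + 2·0.57 = 3.140.
True-score variance = ρ_P + ρ_A + 2·0.57, so 0.7866 = (0.76 + ρ_A + 1.14) / 3.140.
ρ_A = 0.7866·3.140 − 0.76 − 1.14 = 0.570.

0.570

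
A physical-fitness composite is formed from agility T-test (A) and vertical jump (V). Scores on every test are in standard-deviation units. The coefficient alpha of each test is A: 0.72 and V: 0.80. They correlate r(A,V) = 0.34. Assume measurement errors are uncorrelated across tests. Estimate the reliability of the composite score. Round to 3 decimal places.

Var(A+V) = 2 + 2·[0.34] = 2 + 0.68 = 2.68.
Because errors are independent across components, Cov(Tᵢ,Tⱼ) = Cov(Xᵢ,Xⱼ); the off-diagonal part of the true-score variance is the same as above.
True-score variance = [0.72 + 0.80] + 0.68 = 1.52 + 0.68 = 2.2.
Reliability = 2.2 / 2.68 = 0.821.

0.821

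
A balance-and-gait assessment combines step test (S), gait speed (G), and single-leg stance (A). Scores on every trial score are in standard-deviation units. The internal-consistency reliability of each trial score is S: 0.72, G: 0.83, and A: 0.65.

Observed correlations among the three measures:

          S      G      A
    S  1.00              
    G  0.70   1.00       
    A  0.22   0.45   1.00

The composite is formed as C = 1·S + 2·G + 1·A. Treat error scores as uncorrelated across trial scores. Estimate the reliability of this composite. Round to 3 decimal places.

0.881

Var(C) = 1 + 2² + 1 + 2·[2·0.70 + 0.22 + 2·0.45] = 6 + 5.04 = 11.04.
With uncorrelated errors the cross-covariances are all true-score covariance, so they carry over unchanged; only the diagonal terms shrink to ρᵢσᵢ².
True-score variance = [0.72 + 2²·0.83 + 0.65] + 5.04 = 4.69 + 5.04 = 9.73.
Reliability = 9.73 / 11.04 = 0.881.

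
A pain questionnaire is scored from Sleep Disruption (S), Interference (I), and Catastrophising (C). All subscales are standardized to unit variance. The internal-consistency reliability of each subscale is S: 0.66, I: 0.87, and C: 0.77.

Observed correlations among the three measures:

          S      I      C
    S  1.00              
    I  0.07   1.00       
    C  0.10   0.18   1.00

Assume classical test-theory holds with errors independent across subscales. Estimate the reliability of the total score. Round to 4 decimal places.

0.8108

Var(S+I+C) = 3 + 2·[0.07 + 0.10 + 0.18] = 3 + 0.7 = 3.7.
With uncorrelated errors the cross-covariances are all true-score covariance, so they carry over unchanged; only the diagonal terms shrink to ρᵢσᵢ².
True-score variance = [0.66 + 0.87 + 0.77] + 0.7 = 2.3 + 0.7 = 3.
Reliability = 3 / 3.7 = 0.8108.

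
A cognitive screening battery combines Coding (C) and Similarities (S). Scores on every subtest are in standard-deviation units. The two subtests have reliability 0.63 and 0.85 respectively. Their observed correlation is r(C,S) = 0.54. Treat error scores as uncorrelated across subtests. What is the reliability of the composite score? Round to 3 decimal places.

Var(C+S) = 2 + 2·[0.54] = 2 + 1.08 = 3.08.
Because errors are independent across components, Cov(Tᵢ,Tⱼ) = Cov(Xᵢ,Xⱼ); the off-diagonal part of the true-score variance is the same as above.
True-score variance = [0.63 + 0.85] + 1.08 = 1.48 + 1.08 = 2.56.
Reliability = 2.56 / 3.08 = 0.831.

0.831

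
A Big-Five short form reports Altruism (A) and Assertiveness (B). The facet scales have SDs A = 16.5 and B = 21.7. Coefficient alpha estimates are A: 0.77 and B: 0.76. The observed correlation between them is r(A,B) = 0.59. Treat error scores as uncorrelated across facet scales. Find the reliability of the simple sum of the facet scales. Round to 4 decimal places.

0.8493

Var(A+B) = 16.5² + 21.7² + 2·[16.5·21.7·0.59] = 743.14 + 422.499 = 1165.64.
With uncorrelated errors the cross-covariances are all true-score covariance, so they carry over unchanged; only the diagonal terms shrink to ρᵢσᵢ².
True-score variance = [16.5²·0.77 + 21.7²·0.76] + 422.499 = 567.509 + 422.499 = 990.008.
Reliability = 990.008 / 1165.64 = 0.8493.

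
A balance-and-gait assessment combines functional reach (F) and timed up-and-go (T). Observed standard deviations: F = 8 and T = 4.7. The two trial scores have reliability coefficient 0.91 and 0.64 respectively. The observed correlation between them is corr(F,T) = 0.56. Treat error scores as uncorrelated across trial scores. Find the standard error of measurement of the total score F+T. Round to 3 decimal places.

Var(total) = 86.09 + 42.112 = 128.202.
True-score variance = 72.3776 + 42.112 = 114.49, so reliability = 0.8930.
Error variance = 128.202 − 114.49 = 13.7124; SEM = √13.7124 = 3.703.

3.703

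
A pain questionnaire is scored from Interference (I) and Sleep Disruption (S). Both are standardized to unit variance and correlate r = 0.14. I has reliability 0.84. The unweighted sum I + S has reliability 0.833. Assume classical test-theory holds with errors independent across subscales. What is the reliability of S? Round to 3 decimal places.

0.779

Var(I+S) = 2 + 2·0.14 = 2.280.
True-score variance = ρ_I + ρ_S + 2·0.14, so 0.833 = (0.84 + ρ_S + 0.28) / 2.280.
ρ_S = 0.833·2.280 − 0.84 − 0.28 = 0.779.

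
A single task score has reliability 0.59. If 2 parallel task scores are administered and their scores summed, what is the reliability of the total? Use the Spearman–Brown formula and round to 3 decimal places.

ρ_k = kρ / (1 + (k−1)ρ) = 2·0.59 / (1 + 1·0.59) = 1.180 / 1.590 = 0.742.

0.742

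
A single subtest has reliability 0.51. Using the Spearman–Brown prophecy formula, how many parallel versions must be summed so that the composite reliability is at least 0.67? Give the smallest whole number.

2

k ≥ ρ*(1−ρ₁)/(ρ₁(1−ρ*)) = 0.67·0.49 / (0.51·0.33) = 1.951.
Smallest integer k = 2.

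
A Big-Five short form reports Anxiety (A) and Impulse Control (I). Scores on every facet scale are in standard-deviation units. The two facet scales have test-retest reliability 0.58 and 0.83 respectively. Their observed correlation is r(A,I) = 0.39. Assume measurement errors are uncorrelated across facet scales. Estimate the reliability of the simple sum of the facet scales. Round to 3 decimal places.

0.788

Var(A+I) = 2 + 2·[0.39] = 2 + 0.78 = 2.78.
Under uncorrelated errors the observed covariances equal the true-score covariances, so only the own-variance terms attenuate.
True-score variance = [0.58 + 0.83] + 0.78 = 1.41 + 0.78 = 2.19.
Reliability = 2.19 / 2.78 = 0.788.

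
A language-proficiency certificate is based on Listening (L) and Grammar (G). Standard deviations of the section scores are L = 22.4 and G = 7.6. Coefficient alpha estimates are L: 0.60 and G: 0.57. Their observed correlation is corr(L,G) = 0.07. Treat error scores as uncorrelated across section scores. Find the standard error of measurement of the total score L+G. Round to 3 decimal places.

Var(total) = 559.52 + 23.8336 = 583.354.
True-score variance = 333.979 + 23.8336 = 357.813, so reliability = 0.6134.
Error variance = 583.354 − 357.813 = 225.541; SEM = √225.541 = 15.018.

15.018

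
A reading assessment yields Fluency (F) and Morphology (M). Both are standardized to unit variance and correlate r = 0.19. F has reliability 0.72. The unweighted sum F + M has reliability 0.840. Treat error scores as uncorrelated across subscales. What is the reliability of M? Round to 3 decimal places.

0.899

Var(F+M) = 2 + 2·0.19 = 2.380.
True-score variance = ρ_F + ρ_M + 2·0.19, so 0.840 = (0.72 + ρ_M + 0.38) / 2.380.
ρ_M = 0.840·2.380 − 0.72 − 0.38 = 0.899.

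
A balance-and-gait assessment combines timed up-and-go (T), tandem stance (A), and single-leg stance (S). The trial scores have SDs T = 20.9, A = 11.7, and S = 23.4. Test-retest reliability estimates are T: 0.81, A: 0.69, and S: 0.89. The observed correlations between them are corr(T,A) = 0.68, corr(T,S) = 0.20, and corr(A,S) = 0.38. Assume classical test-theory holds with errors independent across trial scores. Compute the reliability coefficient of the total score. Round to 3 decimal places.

Var(T+A+S) = 20.9² + 11.7² + 23.4² + 2·[20.9·11.7·0.68 + 20.9·23.4·0.20 + 11.7·23.4·0.38] = 1121.26 + 736.258 = 1857.52.
Because errors are independent across components, Cov(Tᵢ,Tⱼ) = Cov(Xᵢ,Xⱼ); the off-diagonal part of the true-score variance is the same as above.
True-score variance = [20.9²·0.81 + 11.7²·0.69 + 23.4²·0.89] + 736.258 = 935.599 + 736.258 = 1671.86.
Reliability = 1671.86 / 1857.52 = 0.900.

0.900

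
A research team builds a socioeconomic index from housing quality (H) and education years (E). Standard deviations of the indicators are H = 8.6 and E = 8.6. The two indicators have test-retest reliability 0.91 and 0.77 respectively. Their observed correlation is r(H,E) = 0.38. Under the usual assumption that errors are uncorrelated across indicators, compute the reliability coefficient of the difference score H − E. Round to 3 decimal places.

Var(H−E) = 8.6² + 8.6² − 2·8.6·8.6·0.38 = 147.92 − 56.2096 = 91.7104.
With uncorrelated errors the cross-covariances are all true-score covariance, so they carry over unchanged; only the diagonal terms shrink to ρᵢσᵢ².
True-score variance = [8.6²·0.91 + 8.6²·0.77] − 56.2096 = 124.253 − 56.2096 = 68.0432.
Reliability = 68.0432 / 91.7104 = 0.742.

0.742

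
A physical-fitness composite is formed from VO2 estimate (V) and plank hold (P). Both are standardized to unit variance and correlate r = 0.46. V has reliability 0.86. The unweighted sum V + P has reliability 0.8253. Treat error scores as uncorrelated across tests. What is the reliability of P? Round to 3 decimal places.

Var(V+P) = 2 + 2·0.46 = 2.920.
True-score variance = ρ_V + ρ_P + 2·0.46, so 0.8253 = (0.86 + ρ_P + 0.92) / 2.920.
ρ_P = 0.8253·2.920 − 0.86 − 0.92 = 0.630.

0.630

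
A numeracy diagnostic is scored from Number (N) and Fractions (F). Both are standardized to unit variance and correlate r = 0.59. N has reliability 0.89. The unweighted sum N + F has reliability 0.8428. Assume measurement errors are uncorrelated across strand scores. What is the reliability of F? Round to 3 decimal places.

Var(N+F) = 2 + 2·0.59 = 3.180.
True-score variance = ρ_N + ρ_F + 2·0.59, so 0.8428 = (0.89 + ρ_F + 1.18) / 3.180.
ρ_F = 0.8428·3.180 − 0.89 − 1.18 = 0.610.

0.610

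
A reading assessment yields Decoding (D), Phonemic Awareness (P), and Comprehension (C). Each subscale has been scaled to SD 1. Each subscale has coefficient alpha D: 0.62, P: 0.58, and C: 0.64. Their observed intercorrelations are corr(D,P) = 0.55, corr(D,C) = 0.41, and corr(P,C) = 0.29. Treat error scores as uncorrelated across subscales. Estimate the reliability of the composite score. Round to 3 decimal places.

Var(D+P+C) = 3 + 2·[0.55 + 0.41 + 0.29] = 3 + 2.5 = 5.5.
With uncorrelated errors the cross-covariances are all true-score covariance, so they carry over unchanged; only the diagonal terms shrink to ρᵢσᵢ².
True-score variance = [0.62 + 0.58 + 0.64] + 2.5 = 1.84 + 2.5 = 4.34.
Reliability = 4.34 / 5.5 = 0.789.

0.789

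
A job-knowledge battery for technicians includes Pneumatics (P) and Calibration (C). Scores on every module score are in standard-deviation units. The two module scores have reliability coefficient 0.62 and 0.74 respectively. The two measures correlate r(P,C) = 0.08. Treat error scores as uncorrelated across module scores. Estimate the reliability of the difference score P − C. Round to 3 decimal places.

0.652

Var(P−C) = 1 + 1 − 2·0.08 = 2 − 0.16 = 1.84.
Under uncorrelated errors the observed covariances equal the true-score covariances, so only the own-variance terms attenuate.
True-score variance = [0.62 + 0.74] − 0.16 = 1.36 − 0.16 = 1.2.
Reliability = 1.2 / 1.84 = 0.652.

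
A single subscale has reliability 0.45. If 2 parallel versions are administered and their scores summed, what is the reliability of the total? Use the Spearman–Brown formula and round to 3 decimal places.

ρ_k = kρ / (1 + (k−1)ρ) = 2·0.45 / (1 + 1·0.45) = 0.900 / 1.450 = 0.621.

0.621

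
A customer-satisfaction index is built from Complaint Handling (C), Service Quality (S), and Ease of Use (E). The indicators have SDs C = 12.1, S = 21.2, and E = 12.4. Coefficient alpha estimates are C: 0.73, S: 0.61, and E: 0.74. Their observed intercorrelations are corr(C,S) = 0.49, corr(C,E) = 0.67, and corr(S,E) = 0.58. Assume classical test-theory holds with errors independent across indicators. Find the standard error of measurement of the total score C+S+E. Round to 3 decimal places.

15.962

Var(total) = 749.61 + 757.384 = 1506.99.
True-score variance = 494.82 + 757.384 = 1252.2, so reliability = 0.8309.
Error variance = 1506.99 − 1252.2 = 254.79; SEM = √254.79 = 15.962.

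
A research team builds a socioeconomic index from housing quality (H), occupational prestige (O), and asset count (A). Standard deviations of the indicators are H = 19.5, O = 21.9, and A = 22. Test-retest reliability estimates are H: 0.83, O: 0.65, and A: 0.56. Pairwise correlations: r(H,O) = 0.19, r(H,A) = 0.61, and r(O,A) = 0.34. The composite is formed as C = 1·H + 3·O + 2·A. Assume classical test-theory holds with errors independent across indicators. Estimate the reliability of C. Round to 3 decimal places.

0.760

Var(C) = 19.5² + 3²·21.9² + 2²·22² + 2·[3·19.5·21.9·0.19 + 2·19.5·22·0.61 + 6·21.9·22·0.34] = 6632.74 + 3499.34 = 10132.1.
With uncorrelated errors the cross-covariances are all true-score covariance, so they carry over unchanged; only the diagonal terms shrink to ρᵢσᵢ².
True-score variance = [19.5²·0.83 + 3²·21.9²·0.65 + 2²·22²·0.56] + 3499.34 = 4205.49 + 3499.34 = 7704.83.
Reliability = 7704.83 / 10132.1 = 0.760.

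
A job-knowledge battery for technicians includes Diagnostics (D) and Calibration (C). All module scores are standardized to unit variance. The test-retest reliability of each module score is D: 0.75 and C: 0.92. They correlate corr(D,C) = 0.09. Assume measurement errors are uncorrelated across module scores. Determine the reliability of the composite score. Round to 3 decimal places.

Var(D+C) = 2 + 2·[0.09] = 2 + 0.18 = 2.18.
Under uncorrelated errors the observed covariances equal the true-score covariances, so only the own-variance terms attenuate.
True-score variance = [0.75 + 0.92] + 0.18 = 1.67 + 0.18 = 1.85.
Reliability = 1.85 / 2.18 = 0.849.

0.849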